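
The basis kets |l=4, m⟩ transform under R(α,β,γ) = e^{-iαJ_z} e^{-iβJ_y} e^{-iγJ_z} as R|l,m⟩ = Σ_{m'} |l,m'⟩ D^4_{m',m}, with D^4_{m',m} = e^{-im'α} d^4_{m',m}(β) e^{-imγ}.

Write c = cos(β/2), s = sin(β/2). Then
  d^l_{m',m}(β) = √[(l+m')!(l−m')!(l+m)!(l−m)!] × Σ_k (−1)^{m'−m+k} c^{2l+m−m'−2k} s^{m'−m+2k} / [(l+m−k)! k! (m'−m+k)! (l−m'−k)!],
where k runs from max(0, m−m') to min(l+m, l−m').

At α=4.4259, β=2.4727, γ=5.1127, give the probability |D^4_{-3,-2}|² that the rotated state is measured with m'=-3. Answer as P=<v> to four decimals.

Split into d^4_{-3,-2}(β=2.4727) × two z-phases.
With c≡cos(β/2)=0.328246 and s≡sin(β/2)=0.944592, N=[1·5040·2·720]^{1/2}=2693.993318
The bounds max(0,m−m')=1 and min(l+m,l−m')=2 give 2 terms
  k=1: (−1)^0·2693.9933/(720)·0.3282^7·0.9446^1 = +0.001451
  k=2: (−1)^1·2693.9933/(240)·0.3282^5·0.9446^3 = -0.036051
d^4_{-3,-2}(2.4727) = +0.001451 -0.036051 = -0.034600
|D^4_{-3,-2}|² = |d^4_{-3,-2}(β)|² = (-0.034600)² = 0.001197 (the z-rotation phases have unit modulus)

P=0.0012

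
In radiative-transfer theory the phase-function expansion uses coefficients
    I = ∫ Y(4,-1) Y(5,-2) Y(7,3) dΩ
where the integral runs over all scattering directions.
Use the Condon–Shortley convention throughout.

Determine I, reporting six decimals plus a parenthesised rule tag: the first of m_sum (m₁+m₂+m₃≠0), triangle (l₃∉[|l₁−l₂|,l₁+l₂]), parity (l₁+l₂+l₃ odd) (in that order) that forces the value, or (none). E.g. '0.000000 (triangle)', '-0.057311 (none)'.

-0.128189 (none)

Checks pass: Σm=0; 16 even; l₃=7∈[1,9].
(2·4+1)(2·5+1)(2·7+1) = 1485
Δ: 2! 6! 8! / 17! → 1/6126120
sum: t=0:+1/69120 t=1:−1/20736 t=2:+1/69120 = -1/51840
3j²(4 5 7; 0 0 0) = Δ·Π!·Σ² = 280/21879  (sign +1)
sum: t=0:+1/172800 t=1:−1/69120 t=2:+1/362880 = -43/7257600
3j²(4 5 7; -1 -2 3) = Δ·Π!·Σ² = 1849/170170  (sign -1)
combine: 4πI² = 1485·280/21879·1849/170170 = 110940/537251
take √, sign -1: I = -0.12818893
No selection rule forces the value: the integral is nonzero (none).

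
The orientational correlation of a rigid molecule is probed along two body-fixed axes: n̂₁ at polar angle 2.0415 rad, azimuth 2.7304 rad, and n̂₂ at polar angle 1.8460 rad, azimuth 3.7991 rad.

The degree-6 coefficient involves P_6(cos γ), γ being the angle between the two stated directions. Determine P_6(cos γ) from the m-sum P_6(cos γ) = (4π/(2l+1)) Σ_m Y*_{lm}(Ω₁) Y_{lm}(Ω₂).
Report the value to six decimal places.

0.290220

Term-by-term m-sum for l=6 (normalisation 4π/13 = 0.966644):
  [-6]  conj(Y_{6,-6})(Ω₁) = (-0.189105, -0.151189) ; Y_{6,-6}(Ω₂) = (-0.266426, 0.276223) ; Δ = (0.092144, -0.011954)
  [-5]  conj(Y_{6,-5})(Ω₁) = (-0.199030, -0.377525) ; Y_{6,-5}(Ω₂) = (-0.371398, 0.054592) ; Δ = (0.094529, 0.129347)
  [-4]  conj(Y_{6,-4})(Ω₁) = (-0.021003, -0.283409) ; Y_{6,-4}(Ω₂) = (0.050092, 0.028123) ; Δ = (0.006918, -0.014787)
  [-3]  conj(Y_{6,-3})(Ω₁) = (-0.051037, 0.145567) ; Y_{6,-3}(Ω₂) = (0.134959, 0.317678) ; Δ = (-0.053131, 0.003432)
  [-2]  conj(Y_{6,-2})(Ω₁) = (-0.229945, 0.247617) ; Y_{6,-2}(Ω₂) = (-0.011390, 0.043555) ; Δ = (-0.008166, -0.012836)
  [-1]  conj(Y_{6,-1})(Ω₁) = (0.034455, -0.015024) ; Y_{6,-1}(Ω₂) = (0.252814, -0.195203) ; Δ = (0.005778, -0.010524)
  [+0]  conj(Y_{6,0})(Ω₁) = (0.335677, -0.000000) ; Y_{6,0}(Ω₂) = (0.071768, 0.000000) ; Δ = (0.024091, 0.000000)
  [+1]  conj(Y_{6,1})(Ω₁) = (-0.034455, -0.015024) ; Y_{6,1}(Ω₂) = (-0.252814, -0.195203) ; Δ = (0.005778, 0.010524)
  [+2]  conj(Y_{6,2})(Ω₁) = (-0.229945, -0.247617) ; Y_{6,2}(Ω₂) = (-0.011390, -0.043555) ; Δ = (-0.008166, 0.012836)
  [+3]  conj(Y_{6,3})(Ω₁) = (0.051037, 0.145567) ; Y_{6,3}(Ω₂) = (-0.134959, 0.317678) ; Δ = (-0.053131, -0.003432)
  [+4]  conj(Y_{6,4})(Ω₁) = (-0.021003, 0.283409) ; Y_{6,4}(Ω₂) = (0.050092, -0.028123) ; Δ = (0.006918, 0.014787)
  [+5]  conj(Y_{6,5})(Ω₁) = (0.199030, -0.377525) ; Y_{6,5}(Ω₂) = (0.371398, 0.054592) ; Δ = (0.094529, -0.129347)
  [+6]  conj(Y_{6,6})(Ω₁) = (-0.189105, 0.151189) ; Y_{6,6}(Ω₂) = (-0.266426, -0.276223) ; Δ = (0.092144, 0.011954)
Total Σ_m = (0.300235, 0.000000). Multiply by 0.966644: (0.290220, 0.000000). P_6(cos γ) = 0.290220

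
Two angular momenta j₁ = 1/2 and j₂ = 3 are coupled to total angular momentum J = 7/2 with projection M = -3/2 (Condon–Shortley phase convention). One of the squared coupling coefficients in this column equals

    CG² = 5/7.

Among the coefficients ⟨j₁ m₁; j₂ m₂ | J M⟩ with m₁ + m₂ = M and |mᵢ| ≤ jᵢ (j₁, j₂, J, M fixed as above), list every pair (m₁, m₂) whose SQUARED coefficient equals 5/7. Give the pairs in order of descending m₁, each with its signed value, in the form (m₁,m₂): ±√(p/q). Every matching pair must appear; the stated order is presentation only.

Admissible pairs with m₁+m₂ = M = -3/2: (-1/2,-1), (1/2,-2)
  (m₁,m₂)=(1/2,-2): CG² = 2/7, CG = +√(2/7)
  (m₁,m₂)=(-1/2,-1): CG² = 5/7, CG = +√(5/7)   ← matches the target
Pairs with CG² = 5/7: (-1/2,-1): +√(5/7)

(-1/2,-1): +√(5/7)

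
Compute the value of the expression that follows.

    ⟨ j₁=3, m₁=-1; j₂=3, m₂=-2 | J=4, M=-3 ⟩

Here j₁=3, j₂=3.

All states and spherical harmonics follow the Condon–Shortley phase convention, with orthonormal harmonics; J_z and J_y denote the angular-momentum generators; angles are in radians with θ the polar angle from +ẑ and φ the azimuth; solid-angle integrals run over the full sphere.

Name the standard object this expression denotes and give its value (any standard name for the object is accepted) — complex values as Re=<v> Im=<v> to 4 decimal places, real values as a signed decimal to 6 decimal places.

This is a Clebsch–Gordan (vector-coupling) coefficient.
j₁+j₂−J=2  J+j₁−j₂=4  J−j₁+j₂=4  j₁+j₂+J+1=11
(j₁±m₁, j₂±m₂, J±M) = (2,4,1,5,1,7)
P² = 82944/11
sum k=0..1:
  [0] +1/288 = 1/288
  [1] −1/144 = -1/144
S = -1/288
C² = P²·S² = 1/11 ; C = -0.301511

Clebsch–Gordan coefficient, −√(1/11) ≈ -0.301511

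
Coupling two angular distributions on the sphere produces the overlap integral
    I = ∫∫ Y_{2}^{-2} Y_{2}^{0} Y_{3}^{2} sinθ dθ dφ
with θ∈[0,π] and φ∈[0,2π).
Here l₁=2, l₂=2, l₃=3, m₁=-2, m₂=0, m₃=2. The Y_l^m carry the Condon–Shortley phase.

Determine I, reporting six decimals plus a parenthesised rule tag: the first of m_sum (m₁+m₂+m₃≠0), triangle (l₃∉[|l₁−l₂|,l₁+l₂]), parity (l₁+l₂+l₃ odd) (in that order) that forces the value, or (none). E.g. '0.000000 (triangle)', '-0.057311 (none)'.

l₁+l₂+l₃=7 is odd: 3j(l;000)=0 ⇒ I=0

0.000000 (parity)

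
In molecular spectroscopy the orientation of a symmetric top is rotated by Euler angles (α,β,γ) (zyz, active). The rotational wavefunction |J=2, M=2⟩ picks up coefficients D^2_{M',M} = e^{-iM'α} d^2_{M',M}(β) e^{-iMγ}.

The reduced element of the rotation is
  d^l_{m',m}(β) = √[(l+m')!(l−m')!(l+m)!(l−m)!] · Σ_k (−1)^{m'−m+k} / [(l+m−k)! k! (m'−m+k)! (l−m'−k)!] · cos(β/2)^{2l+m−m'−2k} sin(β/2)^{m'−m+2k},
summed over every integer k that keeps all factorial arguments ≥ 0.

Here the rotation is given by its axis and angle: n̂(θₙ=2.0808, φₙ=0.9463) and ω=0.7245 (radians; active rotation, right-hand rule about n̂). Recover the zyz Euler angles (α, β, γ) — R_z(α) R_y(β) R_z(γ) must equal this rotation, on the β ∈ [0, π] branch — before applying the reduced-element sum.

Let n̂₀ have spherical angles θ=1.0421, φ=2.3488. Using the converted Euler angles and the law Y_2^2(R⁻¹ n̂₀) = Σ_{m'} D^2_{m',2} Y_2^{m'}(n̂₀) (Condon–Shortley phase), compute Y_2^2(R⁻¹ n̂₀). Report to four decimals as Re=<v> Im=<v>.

Axis–angle → zyz. n̂ = (sinθₙcosφₙ, sinθₙsinφₙ, cosθₙ) = (+0.510283, +0.708019, -0.488180), ω = 0.7245.
R = I cosω + sinω [n̂]ₓ + (1−cosω) n̂n̂ᵀ gives
  R = [+0.814232, +0.414292, +0.406679; -0.232802, +0.874740, -0.425010; -0.531816, +0.251381, +0.808690]
β = atan2(√(R₁₃²+R₂₃²), R₃₃) = 0.628875; α = atan2(R₂₃, R₁₃) mod 2π = 5.475750; γ = atan2(R₃₂, −R₃₁) mod 2π = 0.441557
Need the full column D^2_{m',2} for m'=−2..2 at α=5.4757, β=0.6289, γ=0.4416.
cos(β/2)=0.950970, sin(β/2)=0.309282
d^2_{-2,2}: single k=4 term ⇒ +0.009150;  D = -0.007319-0.005491i
d^2_{-1,2}: single k=3 term ⇒ +0.056268;  D = -0.006722-0.055865i
d^2_{0,2}: single k=2 term ⇒ +0.211894;  D = +0.134499-0.163735i
d^2_{1,2}: single k=1 term ⇒ +0.531968;  D = +0.530445-0.040220i
d^2_{2,2}: single k=0 term ⇒ +0.817839;  D = +0.608474+0.546462i
Y_2^{m'}(θ=1.0421,φ=2.3488) and Σ D·Y over m':
  (-0.0073-0.0055i)·(-0.0043+0.2880i)  (-0.0067-0.0559i)·(-0.2362-0.2397i)  (+0.1345-0.1637i)·(-0.0747+0.0000i)  (+0.5304-0.0402i)·(+0.2362-0.2397i)  (+0.6085+0.5465i)·(-0.0043-0.2880i)
Y_2^2(R⁻¹ n̂) = +0.250168-0.289236i

Re=0.2502 Im=-0.2892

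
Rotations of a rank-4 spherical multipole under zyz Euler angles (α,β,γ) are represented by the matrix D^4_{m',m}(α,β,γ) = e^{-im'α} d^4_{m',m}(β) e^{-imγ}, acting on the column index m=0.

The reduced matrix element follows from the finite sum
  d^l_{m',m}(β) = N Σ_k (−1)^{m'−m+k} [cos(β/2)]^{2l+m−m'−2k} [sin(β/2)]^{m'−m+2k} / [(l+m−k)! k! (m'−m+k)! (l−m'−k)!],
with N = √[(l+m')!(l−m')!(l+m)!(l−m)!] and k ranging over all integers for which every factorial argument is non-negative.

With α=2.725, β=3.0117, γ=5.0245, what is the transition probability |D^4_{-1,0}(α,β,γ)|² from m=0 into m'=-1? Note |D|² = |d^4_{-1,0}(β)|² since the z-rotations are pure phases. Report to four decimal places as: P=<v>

First d^4_{-1,0}(β=3.0117), then the phase factors e^{-i(-1)α} and e^{-i(0)γ}:
Half-angle: c=0.064901, s=0.997892. N=√(6·120·24·24)=643.987578
The bounds max(0,m−m')=1 and min(l+m,l−m')=4 give 4 terms
  k=1: (−1)^0·643.9876/(144)·0.0649^7·0.9979^1 = +0.000000
  k=2: (−1)^1·643.9876/(24)·0.0649^5·0.9979^3 = -0.000031
  k=3: (−1)^2·643.9876/(24)·0.0649^3·0.9979^5 = +0.007258
  k=4: (−1)^3·643.9876/(144)·0.0649^1·0.9979^7 = -0.285988
d^4_{-1,0}(3.0117) = +0.000000 -0.000031 +0.007258 -0.285988 = -0.278761
|D^4_{-1,0}|² = |d^4_{-1,0}(β)|² = (-0.278761)² = 0.077708 (the z-rotation phases have unit modulus)

P=0.0777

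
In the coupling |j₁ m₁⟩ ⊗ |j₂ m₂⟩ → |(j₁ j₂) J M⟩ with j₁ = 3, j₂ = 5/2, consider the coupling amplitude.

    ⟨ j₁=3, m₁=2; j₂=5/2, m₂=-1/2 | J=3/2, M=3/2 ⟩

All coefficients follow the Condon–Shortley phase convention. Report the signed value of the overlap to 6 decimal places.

triangle: 4!×2!×1!/8! = 48/40320
(j±m)!: 5!×1!×2!×3!×3!×0! = 8640
prefactor² = (2J+1)×Δ×N² = 288/7
  k=1: −1/(1!×3!×0!×1!×2!×0!) = -1/12
Σ = -1/12  ⇒  CG² = 288/7×(-1/12)² = 2/7
CG = −√(2/7) = -0.534522

-0.534522  (= −√(2/7))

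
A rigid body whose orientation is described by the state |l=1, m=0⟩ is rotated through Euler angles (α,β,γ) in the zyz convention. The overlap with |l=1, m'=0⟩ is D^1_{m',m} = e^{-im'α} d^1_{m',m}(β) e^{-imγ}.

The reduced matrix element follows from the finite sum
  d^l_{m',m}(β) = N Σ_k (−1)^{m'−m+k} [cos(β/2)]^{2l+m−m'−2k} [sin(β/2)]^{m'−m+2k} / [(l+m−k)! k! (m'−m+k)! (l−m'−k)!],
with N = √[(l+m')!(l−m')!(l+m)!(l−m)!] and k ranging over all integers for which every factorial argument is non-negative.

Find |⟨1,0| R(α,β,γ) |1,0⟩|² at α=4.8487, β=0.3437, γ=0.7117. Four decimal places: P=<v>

First d^1_{0,0}(β=0.3437), then the phase factors e^{-i(0)α} and e^{-i(0)γ}:
With c≡cos(β/2)=0.985270 and s≡sin(β/2)=0.171005, N=[1·1·1·1]^{1/2}=1.000000
Admissible k: 0..1 (factorial args all ≥0)
  k=0: (−1)^0·1.0000/(1)·0.9853^2·0.1710^0 = +0.970757
  k=1: (−1)^1·1.0000/(1)·0.9853^0·0.1710^2 = -0.029243
d^1_{0,0}(0.3437) = +0.970757 -0.029243 = +0.941514
|D^1_{0,0}|² = |d^1_{0,0}(β)|² = (+0.941514)² = 0.886449 (the z-rotation phases have unit modulus)

P=0.8864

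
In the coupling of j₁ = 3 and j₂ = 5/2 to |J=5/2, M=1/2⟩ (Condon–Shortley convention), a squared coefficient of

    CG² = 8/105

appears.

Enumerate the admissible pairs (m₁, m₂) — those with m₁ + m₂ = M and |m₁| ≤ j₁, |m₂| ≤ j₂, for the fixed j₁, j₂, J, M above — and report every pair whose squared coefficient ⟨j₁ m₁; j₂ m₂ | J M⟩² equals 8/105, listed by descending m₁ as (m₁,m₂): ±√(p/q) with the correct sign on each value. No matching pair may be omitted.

Admissible pairs with m₁+m₂ = M = 1/2: (-2,5/2), (-1,3/2), (0,1/2), (1,-1/2), (2,-3/2), (3,-5/2)
  (m₁,m₂)=(3,-5/2): CG² = 5/21, CG = +√(5/21)
  (m₁,m₂)=(2,-3/2): CG² = 1/14, CG = +√(1/14)
  (m₁,m₂)=(1,-1/2): CG² = 8/35, CG = −√(8/35)
  (m₁,m₂)=(0,1/2): CG² = 8/105, CG = +√(8/105)   ← matches the target
  (m₁,m₂)=(-1,3/2): CG² = 1/35, CG = +√(1/35)
  (m₁,m₂)=(-2,5/2): CG² = 5/14, CG = −√(5/14)
Pairs with CG² = 8/105: (0,1/2): +√(8/105)

(0,1/2): +√(8/105)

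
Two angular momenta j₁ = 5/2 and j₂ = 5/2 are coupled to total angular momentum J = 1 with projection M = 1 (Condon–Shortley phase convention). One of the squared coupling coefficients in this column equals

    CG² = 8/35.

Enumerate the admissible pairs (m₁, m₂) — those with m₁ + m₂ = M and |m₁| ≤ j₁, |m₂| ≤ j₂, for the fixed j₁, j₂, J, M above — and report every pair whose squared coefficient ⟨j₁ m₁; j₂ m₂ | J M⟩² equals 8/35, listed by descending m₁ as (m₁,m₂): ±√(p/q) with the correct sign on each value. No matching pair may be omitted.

(3/2,-1/2): −√(8/35); (-1/2,3/2): −√(8/35)

Admissible pairs with m₁+m₂ = M = 1: (-3/2,5/2), (-1/2,3/2), (1/2,1/2), (3/2,-1/2), (5/2,-3/2)
  (m₁,m₂)=(5/2,-3/2): CG² = 1/7, CG = +√(1/7)
  (m₁,m₂)=(3/2,-1/2): CG² = 8/35, CG = −√(8/35)   ← matches the target
  (m₁,m₂)=(1/2,1/2): CG² = 9/35, CG = +√(9/35)
  (m₁,m₂)=(-1/2,3/2): CG² = 8/35, CG = −√(8/35)   ← matches the target
  (m₁,m₂)=(-3/2,5/2): CG² = 1/7, CG = +√(1/7)
Pairs with CG² = 8/35: (3/2,-1/2): −√(8/35); (-1/2,3/2): −√(8/35)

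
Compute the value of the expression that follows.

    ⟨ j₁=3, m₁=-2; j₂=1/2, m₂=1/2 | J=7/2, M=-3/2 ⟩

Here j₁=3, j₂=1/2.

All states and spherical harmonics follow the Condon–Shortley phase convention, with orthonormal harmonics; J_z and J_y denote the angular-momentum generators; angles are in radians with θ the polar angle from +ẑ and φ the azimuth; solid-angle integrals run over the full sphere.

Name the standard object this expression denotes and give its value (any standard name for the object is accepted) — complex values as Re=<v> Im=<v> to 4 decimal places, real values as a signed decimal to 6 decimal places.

This is a Clebsch–Gordan (vector-coupling) coefficient.
triangle: 0!*6!*1!/8! = 720/40320
(j±m)!: 1!*5!*1!*0!*2!*5! = 28800
prefactor² = (2J+1)*Δ*N² = 28800/7
  k=0: +1/(0!*0!*5!*1!*1!*0!) = 1/120
Σ = 1/120  ⇒  CG² = 28800/7*(1/120)² = 2/7
CG = +√(2/7) = +0.534522

Clebsch–Gordan coefficient, +√(2/7) ≈ +0.534522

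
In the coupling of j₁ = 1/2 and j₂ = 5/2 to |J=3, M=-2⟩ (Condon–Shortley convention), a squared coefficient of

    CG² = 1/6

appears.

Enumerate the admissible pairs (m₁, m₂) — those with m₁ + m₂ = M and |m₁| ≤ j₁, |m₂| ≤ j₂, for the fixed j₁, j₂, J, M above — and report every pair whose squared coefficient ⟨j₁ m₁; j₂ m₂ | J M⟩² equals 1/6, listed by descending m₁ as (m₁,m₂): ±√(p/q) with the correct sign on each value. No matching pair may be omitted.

Admissible pairs with m₁+m₂ = M = -2: (-1/2,-3/2), (1/2,-5/2)
  (m₁,m₂)=(1/2,-5/2): CG² = 1/6, CG = +√(1/6)   ← matches the target
  (m₁,m₂)=(-1/2,-3/2): CG² = 5/6, CG = +√(5/6)
Pairs with CG² = 1/6: (1/2,-5/2): +√(1/6)

(1/2,-5/2): +√(1/6)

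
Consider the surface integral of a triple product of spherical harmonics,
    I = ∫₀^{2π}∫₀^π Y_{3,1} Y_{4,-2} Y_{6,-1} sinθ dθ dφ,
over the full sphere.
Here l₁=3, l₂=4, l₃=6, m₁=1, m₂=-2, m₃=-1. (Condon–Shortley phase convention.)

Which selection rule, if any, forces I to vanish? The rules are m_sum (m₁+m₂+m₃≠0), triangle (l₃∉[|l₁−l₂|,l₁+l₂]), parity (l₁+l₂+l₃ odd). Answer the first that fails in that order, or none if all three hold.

m_sum

Σmᵢ = -2  ✗
l₃∈[|l₁−l₂|,l₁+l₂]=[1,7], have l₃=6
Σlᵢ = 13 ⇒ odd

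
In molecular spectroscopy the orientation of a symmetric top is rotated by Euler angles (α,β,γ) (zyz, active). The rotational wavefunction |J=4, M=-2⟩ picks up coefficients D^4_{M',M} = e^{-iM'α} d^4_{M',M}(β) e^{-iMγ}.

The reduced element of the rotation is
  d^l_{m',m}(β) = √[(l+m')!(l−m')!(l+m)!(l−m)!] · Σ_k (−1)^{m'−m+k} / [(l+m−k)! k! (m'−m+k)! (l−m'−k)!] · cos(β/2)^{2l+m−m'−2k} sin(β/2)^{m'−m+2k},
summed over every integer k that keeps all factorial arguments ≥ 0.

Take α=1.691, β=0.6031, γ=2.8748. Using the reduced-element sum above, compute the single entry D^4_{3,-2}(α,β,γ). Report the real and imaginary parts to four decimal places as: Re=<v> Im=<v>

First d^4_{3,-2}(β=0.6031), then the phase factors e^{-i(3)α} and e^{-i(-2)γ}:
With c≡cos(β/2)=0.954877 and s≡sin(β/2)=0.297001, N=[5040·1·2·720]^{1/2}=2693.993318
k∈{0,1} keeps every argument non-negative
  k=0: (−1)^5·2693.9933/(240)·0.9549^3·0.2970^5 = -0.022585
  k=1: (−1)^6·2693.9933/(720)·0.9549^1·0.2970^7 = +0.000728
d^4_{3,-2}(0.6031) = -0.022585 +0.000728 = -0.021856
Attach z-rotation phases: D = e^{-i(3)(1.6910)}·(-0.021856)·e^{-i(-2)(2.8748)} = -0.017042-0.013685i

Re=-0.0170 Im=-0.0137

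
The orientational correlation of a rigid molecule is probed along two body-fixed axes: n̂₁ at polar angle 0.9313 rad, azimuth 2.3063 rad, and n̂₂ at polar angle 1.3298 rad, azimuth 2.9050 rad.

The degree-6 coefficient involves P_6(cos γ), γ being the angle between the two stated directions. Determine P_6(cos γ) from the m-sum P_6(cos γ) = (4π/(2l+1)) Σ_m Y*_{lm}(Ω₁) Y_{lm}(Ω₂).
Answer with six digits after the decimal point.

Expand P_6 via completeness: Σ_{m} conj(Y_{6,m}) at Ω₁ times Y_{6,m} at Ω₂ —
  m=-6: Y*=0.03802 + 0.12320j  Y=0.06104 + 0.40052j  product -0.04702 + 0.02275j
  m=-5: Y*=0.16963 - 0.28561j  Y=-0.13045 - 0.31931j  product -0.11333 - 0.01691j
  m=-4: Y*=-0.42296 + 0.08555j  Y=-0.06927 - 0.09612j  product 0.03752 + 0.03473j
  m=-3: Y*=0.14831 + 0.10944j  Y=0.25631 + 0.22021j  product 0.01391 + 0.06071j
  m=-2: Y*=0.02559 + 0.25556j  Y=0.02235 + 0.01144j  product -0.00235 + 0.00600j
  m=-1: Y*=0.19839 - 0.21924j  Y=-0.31543 - 0.07605j  product -0.07925 + 0.05407j
  m=+0: Y*=0.18279 + 0.00000j  Y=0.00011 + 0.00000j  product 0.00002 + 0.00000j
  m=+1: Y*=-0.19839 - 0.21924j  Y=0.31543 - 0.07605j  product -0.07925 - 0.05407j
  m=+2: Y*=0.02559 - 0.25556j  Y=0.02235 - 0.01144j  product -0.00235 - 0.00600j
  m=+3: Y*=-0.14831 + 0.10944j  Y=-0.25631 + 0.22021j  product 0.01391 - 0.06071j
  m=+4: Y*=-0.42296 - 0.08555j  Y=-0.06927 + 0.09612j  product 0.03752 - 0.03473j
  m=+5: Y*=-0.16963 - 0.28561j  Y=0.13045 - 0.31931j  product -0.11333 + 0.01691j
  m=+6: Y*=0.03802 - 0.12320j  Y=0.06104 - 0.40052j  product -0.04702 - 0.02275j
Σ over m = -0.38102 + 0.00000j; ×(4π/13) → -0.36831 + 0.00000j. Real part: -0.368307

-0.368307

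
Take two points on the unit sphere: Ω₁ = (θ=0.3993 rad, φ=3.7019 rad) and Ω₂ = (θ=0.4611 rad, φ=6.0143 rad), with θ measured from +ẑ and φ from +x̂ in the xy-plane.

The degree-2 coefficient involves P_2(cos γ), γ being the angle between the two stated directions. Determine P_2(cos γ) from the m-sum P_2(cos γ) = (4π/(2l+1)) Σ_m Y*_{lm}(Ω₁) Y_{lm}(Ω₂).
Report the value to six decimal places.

Addition theorem: P_2(cos γ) = (4π/5) Σ_m Y*_{lm}(Ω₁) Y_{lm}(Ω₂), m = −2…2:
  m=-2: Y*=0.02540 + 0.05257j  Y=0.06568 + 0.03917j  product -0.00039 + 0.00445j
  m=-1: Y*=-0.23441 - 0.14706j  Y=0.29677 + 0.08178j  product -0.05754 - 0.06281j
  m=+0: Y*=0.48777 + 0.00000j  Y=0.44347 + 0.00000j  product 0.21631 + 0.00000j
  m=+1: Y*=0.23441 - 0.14706j  Y=-0.29677 + 0.08178j  product -0.05754 + 0.06281j
  m=+2: Y*=0.02540 - 0.05257j  Y=0.06568 - 0.03917j  product -0.00039 - 0.00445j
Σ over m = 0.10046 + 0.00000j; ×(4π/5) → 0.25247 + 0.00000j. Real part: 0.252471

0.252471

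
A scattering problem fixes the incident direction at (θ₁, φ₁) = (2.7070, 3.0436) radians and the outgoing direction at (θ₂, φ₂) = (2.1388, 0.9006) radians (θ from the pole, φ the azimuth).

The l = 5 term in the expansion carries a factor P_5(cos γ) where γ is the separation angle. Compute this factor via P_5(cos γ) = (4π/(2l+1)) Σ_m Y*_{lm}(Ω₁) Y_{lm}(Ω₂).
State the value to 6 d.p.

Summing Y*_{l m}(θ₁,φ₁)·Y_{l m}(θ₂,φ₂) over m ∈ [−5, 5]; prefactor 4π/(2·5+1) = 1.142397:
  m=-5: (-0.005419+0.002890i) × (-0.041067+0.193254i) = -0.000336-0.001166i  (running Σ = -0.000336-0.001166i)
  m=-4: (-0.038665+0.015982i) × (+0.357113-0.177290i) = -0.010974+0.012562i  (running Σ = -0.011310+0.011396i)
  m=-3: (-0.158278+0.047919i) × (-0.300862-0.141564i) = +0.054404+0.007990i  (running Σ = +0.043093+0.019386i)
  m=-2: (-0.392437+0.077912i) × (-0.019504-0.083150i) = +0.014133+0.031112i  (running Σ = +0.057226+0.050498i)
  m=-1: (-0.496054+0.048766i) × (-0.216802+0.273541i) = +0.094206-0.146264i  (running Σ = +0.151432-0.095766i)
  m=0: (-0.005564-0.000000i) × (-0.001178+0.000000i) = +0.000007+0.000000i  (running Σ = +0.151438-0.095766i)
  m=1: (+0.496054+0.048766i) × (+0.216802+0.273541i) = +0.094206+0.146264i  (running Σ = +0.245644+0.050498i)
  m=2: (-0.392437-0.077912i) × (-0.019504+0.083150i) = +0.014133-0.031112i  (running Σ = +0.259777+0.019386i)
  m=3: (+0.158278+0.047919i) × (+0.300862-0.141564i) = +0.054404-0.007990i  (running Σ = +0.314180+0.011396i)
  m=4: (-0.038665-0.015982i) × (+0.357113+0.177290i) = -0.010974-0.012562i  (running Σ = +0.303206-0.001166i)
  m=5: (+0.005419+0.002890i) × (+0.041067+0.193254i) = -0.000336+0.001166i  (running Σ = +0.302870+0.000000i)
Total Σ_m = +0.302870+0.000000i. Multiply by 1.142397: +0.345998+0.000000i. P_5(cos γ) = 0.345998

0.345998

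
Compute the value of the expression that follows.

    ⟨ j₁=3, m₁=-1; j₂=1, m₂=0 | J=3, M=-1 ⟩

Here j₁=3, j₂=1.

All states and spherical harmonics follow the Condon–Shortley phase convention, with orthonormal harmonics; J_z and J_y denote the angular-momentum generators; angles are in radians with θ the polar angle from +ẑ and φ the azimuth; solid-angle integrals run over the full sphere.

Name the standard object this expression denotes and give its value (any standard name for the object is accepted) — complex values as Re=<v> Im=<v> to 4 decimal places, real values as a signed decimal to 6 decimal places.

Clebsch–Gordan coefficient, −√(1/12) ≈ -0.288675

This is a Clebsch–Gordan (vector-coupling) coefficient.
triangle: 1!·5!·1!/8! = 120/40320
(j±m)!: 2!·4!·1!·1!·2!·4! = 2304
prefactor² = (2J+1)·Δ·N² = 48
  k=0: +1/(0!·1!·4!·1!·1!·0!) = 1/24
  k=1: −1/(1!·0!·3!·0!·2!·1!) = -1/12
Σ = -1/24  ⇒  CG² = 48·(-1/24)² = 1/12
CG = −√(1/12) = -0.288675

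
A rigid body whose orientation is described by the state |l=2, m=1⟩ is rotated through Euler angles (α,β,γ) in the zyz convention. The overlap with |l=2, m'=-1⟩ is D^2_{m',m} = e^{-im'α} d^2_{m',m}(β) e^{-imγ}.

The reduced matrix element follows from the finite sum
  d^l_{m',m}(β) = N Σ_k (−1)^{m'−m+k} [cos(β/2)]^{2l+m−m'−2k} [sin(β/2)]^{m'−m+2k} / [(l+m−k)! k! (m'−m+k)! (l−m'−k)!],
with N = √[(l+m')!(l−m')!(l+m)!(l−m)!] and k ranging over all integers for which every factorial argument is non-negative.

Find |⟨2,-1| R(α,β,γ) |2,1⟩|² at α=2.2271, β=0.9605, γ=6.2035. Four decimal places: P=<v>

Split into d^2_{-1,1}(β=0.9605) × two z-phases.
Half-angle: c=0.886879, s=0.462001. N=√(1·6·6·1)=6.000000
Admissible k: 2..3 (factorial args all ≥0)
  k=2: (−1)^0·6.0000/(2)·0.8869^2·0.4620^2 = +0.503658
  k=3: (−1)^1·6.0000/(6)·0.8869^0·0.4620^4 = -0.045559
d^2_{-1,1}(0.9605) = +0.503658 -0.045559 = +0.458100
|D^2_{-1,1}|² = |d^2_{-1,1}(β)|² = (+0.458100)² = 0.209855 (the z-rotation phases have unit modulus)

P=0.2099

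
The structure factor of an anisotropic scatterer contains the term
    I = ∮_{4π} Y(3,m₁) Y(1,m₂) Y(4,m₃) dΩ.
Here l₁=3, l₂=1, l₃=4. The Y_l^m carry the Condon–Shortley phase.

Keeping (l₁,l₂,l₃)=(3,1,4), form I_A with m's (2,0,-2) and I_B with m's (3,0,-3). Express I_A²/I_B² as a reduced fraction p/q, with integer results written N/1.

Shared (l₁,l₂,l₃)=(3,1,4): N and (l;000)² cancel in I_A²/I_B².
A: Δ = 0!·6!·2!/9! = 1/252; Racah Σ t=0..0: t=0:+1/120 = 1/120; ⇒ 3j(3 1 4; 2 0 -2)² = 1/21, sgn +1
B: Δ = 0!·6!·2!/9! = 1/252; Racah Σ t=0..0: t=0:+1/720 = 1/720; ⇒ 3j(3 1 4; 3 0 -3)² = 1/36, sgn -1
I_A²/I_B² = (1/21)/(1/36) = 12/7

12/7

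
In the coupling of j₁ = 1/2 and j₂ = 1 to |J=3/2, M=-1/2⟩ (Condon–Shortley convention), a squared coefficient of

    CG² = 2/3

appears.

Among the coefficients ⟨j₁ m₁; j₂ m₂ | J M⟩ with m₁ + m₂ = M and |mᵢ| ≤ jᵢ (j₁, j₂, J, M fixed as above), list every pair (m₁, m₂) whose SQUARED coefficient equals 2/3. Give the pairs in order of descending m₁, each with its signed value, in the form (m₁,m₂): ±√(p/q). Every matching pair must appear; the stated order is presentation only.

Admissible pairs with m₁+m₂ = M = -1/2: (-1/2,0), (1/2,-1)
  (m₁,m₂)=(1/2,-1): CG² = 1/3, CG = +√(1/3)
  (m₁,m₂)=(-1/2,0): CG² = 2/3, CG = +√(2/3)   ← matches the target
Pairs with CG² = 2/3: (-1/2,0): +√(2/3)

(-1/2,0): +√(2/3)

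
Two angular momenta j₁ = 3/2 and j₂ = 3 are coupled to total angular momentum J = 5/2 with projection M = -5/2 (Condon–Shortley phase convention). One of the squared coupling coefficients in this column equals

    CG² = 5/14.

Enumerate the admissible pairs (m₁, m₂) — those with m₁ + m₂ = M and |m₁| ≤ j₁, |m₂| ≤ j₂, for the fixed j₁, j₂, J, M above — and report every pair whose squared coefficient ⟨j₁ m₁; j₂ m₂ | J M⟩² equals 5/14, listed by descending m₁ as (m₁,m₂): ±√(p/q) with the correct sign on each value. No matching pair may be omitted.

Admissible pairs with m₁+m₂ = M = -5/2: (-3/2,-1), (-1/2,-2), (1/2,-3)
  (m₁,m₂)=(1/2,-3): CG² = 15/28, CG = +√(15/28)
  (m₁,m₂)=(-1/2,-2): CG² = 5/14, CG = −√(5/14)   ← matches the target
  (m₁,m₂)=(-3/2,-1): CG² = 3/28, CG = +√(3/28)
Pairs with CG² = 5/14: (-1/2,-2): −√(5/14)

(-1/2,-2): −√(5/14)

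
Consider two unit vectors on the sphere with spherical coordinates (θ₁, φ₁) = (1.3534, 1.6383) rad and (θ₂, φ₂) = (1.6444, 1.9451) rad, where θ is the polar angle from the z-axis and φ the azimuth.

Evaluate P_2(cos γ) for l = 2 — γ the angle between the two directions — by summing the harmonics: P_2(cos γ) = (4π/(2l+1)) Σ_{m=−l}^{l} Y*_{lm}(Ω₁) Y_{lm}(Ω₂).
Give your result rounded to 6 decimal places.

Term-by-term m-sum for l=2 (normalisation 4π/5 = 2.513274):
  m=-2: Y*=(-0.364953, -0.049573)  Y=(-0.281469, 0.261484)  product (0.115685, -0.081476)
  m=-1: Y*=(-0.010975, 0.162337)  Y=(0.020715, 0.052734)  product (-0.008788, 0.002784)
  m=+0: Y*=(-0.271374, -0.000000)  Y=(-0.310275, 0.000000)  product (0.084201, 0.000000)
  m=+1: Y*=(0.010975, 0.162337)  Y=(-0.020715, 0.052734)  product (-0.008788, -0.002784)
  m=+2: Y*=(-0.364953, 0.049573)  Y=(-0.281469, -0.261484)  product (0.115685, 0.081476)
Accumulated sum (0.297995, 0.000000); after 4π/(2l+1) scaling, (0.748943, 0.000000) ⇒ P_2 = 0.748943

0.748943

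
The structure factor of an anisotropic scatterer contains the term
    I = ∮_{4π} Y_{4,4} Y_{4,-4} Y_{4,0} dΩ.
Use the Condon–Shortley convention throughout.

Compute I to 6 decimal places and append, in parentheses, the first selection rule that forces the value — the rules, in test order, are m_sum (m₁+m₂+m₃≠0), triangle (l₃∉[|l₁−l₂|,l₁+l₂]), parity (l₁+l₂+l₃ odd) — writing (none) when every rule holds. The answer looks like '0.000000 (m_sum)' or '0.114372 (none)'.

0.106525 (none)

m-sum 0 ✓  L=12 even ✓  0≤4≤8 ✓
Π(2lᵢ+1) = 9×9×9 = 729
triangle coeff Δ(4,4,4) = 1/450450
Σ_t [0,4]: t=0:+1/13824 t=1:−1/216 t=2:+1/64 t=3:−1/216 t=4:+1/13824 = 5/768
(3j)²=18/1001 [(4 4 4; 0 0 0)], sign=+1
Σ_t [0,0]: t=0:+1/13824 = 1/13824
(3j)²=14/1287 [(4 4 4; 4 -4 0)], sign=+1
⇒ 4πI² = 2916/20449
I = (+1)√(2916/20449/(4π)) = 0.10652531
No selection rule forces the value: the integral is nonzero (none).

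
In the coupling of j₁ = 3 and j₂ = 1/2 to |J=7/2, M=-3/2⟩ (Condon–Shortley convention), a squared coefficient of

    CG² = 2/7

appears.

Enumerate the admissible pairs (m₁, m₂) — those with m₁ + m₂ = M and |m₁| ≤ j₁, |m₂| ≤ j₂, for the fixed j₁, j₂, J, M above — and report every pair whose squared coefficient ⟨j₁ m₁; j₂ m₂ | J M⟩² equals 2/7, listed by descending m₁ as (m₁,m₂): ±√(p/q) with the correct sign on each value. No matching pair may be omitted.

Admissible pairs with m₁+m₂ = M = -3/2: (-2,1/2), (-1,-1/2)
  (m₁,m₂)=(-1,-1/2): CG² = 5/7, CG = +√(5/7)
  (m₁,m₂)=(-2,1/2): CG² = 2/7, CG = +√(2/7)   ← matches the target
Pairs with CG² = 2/7: (-2,1/2): +√(2/7)

(-2,1/2): +√(2/7)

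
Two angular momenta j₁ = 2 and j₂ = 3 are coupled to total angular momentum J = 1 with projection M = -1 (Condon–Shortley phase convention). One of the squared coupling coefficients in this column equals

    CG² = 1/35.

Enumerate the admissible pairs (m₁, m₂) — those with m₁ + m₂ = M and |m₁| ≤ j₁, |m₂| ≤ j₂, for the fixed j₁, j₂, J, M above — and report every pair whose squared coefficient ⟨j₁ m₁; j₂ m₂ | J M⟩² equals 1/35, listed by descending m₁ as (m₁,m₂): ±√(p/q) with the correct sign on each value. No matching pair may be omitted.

(-2,1): +√(1/35)

Admissible pairs with m₁+m₂ = M = -1: (-2,1), (-1,0), (0,-1), (1,-2), (2,-3)
  (m₁,m₂)=(2,-3): CG² = 3/7, CG = +√(3/7)
  (m₁,m₂)=(1,-2): CG² = 2/7, CG = −√(2/7)
  (m₁,m₂)=(0,-1): CG² = 6/35, CG = +√(6/35)
  (m₁,m₂)=(-1,0): CG² = 3/35, CG = −√(3/35)
  (m₁,m₂)=(-2,1): CG² = 1/35, CG = +√(1/35)   ← matches the target
Pairs with CG² = 1/35: (-2,1): +√(1/35)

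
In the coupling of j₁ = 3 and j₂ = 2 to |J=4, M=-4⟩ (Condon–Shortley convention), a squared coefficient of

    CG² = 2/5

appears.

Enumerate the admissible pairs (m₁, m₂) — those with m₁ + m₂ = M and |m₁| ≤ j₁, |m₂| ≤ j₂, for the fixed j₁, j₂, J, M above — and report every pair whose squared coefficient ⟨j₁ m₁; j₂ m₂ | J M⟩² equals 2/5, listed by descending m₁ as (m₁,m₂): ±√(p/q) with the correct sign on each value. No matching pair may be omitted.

Admissible pairs with m₁+m₂ = M = -4: (-3,-1), (-2,-2)
  (m₁,m₂)=(-2,-2): CG² = 2/5, CG = +√(2/5)   ← matches the target
  (m₁,m₂)=(-3,-1): CG² = 3/5, CG = −√(3/5)
Pairs with CG² = 2/5: (-2,-2): +√(2/5)

(-2,-2): +√(2/5)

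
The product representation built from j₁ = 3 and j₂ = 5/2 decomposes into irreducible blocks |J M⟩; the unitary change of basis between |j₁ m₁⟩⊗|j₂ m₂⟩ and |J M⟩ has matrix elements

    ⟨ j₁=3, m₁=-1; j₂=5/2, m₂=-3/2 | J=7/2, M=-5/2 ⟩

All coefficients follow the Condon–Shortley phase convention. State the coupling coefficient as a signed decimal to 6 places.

j₁+j₂−J=2  J+j₁−j₂=4  J−j₁+j₂=3  j₁+j₂+J+1=10
(j₁±m₁, j₂±m₂, J±M) = (2,4,1,4,1,6)
P² = 18432/35
sum k=0..1:
  [0] +1/96 = 1/96
  [1] −1/36 = -1/36
S = -5/288
C² = P²·S² = 10/63 ; C = -0.398410

−√(10/63) ≈ -0.398410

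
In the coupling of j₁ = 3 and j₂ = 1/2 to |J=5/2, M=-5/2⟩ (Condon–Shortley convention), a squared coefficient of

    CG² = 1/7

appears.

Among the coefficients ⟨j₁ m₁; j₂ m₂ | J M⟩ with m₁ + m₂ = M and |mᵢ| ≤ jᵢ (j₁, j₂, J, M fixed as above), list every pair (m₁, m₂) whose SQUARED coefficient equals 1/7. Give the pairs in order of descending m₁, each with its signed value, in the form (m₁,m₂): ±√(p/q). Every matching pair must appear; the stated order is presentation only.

(-2,-1/2): +√(1/7)

Admissible pairs with m₁+m₂ = M = -5/2: (-3,1/2), (-2,-1/2)
  (m₁,m₂)=(-2,-1/2): CG² = 1/7, CG = +√(1/7)   ← matches the target
  (m₁,m₂)=(-3,1/2): CG² = 6/7, CG = −√(6/7)
Pairs with CG² = 1/7: (-2,-1/2): +√(1/7)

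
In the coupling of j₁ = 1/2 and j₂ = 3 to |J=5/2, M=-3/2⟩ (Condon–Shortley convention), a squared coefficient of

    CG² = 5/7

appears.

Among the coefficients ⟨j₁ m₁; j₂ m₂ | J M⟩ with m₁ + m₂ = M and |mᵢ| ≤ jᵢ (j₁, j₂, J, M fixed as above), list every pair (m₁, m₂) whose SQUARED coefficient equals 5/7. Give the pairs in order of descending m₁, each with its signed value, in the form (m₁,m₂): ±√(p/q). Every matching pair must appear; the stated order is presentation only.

(1/2,-2): +√(5/7)

Admissible pairs with m₁+m₂ = M = -3/2: (-1/2,-1), (1/2,-2)
  (m₁,m₂)=(1/2,-2): CG² = 5/7, CG = +√(5/7)   ← matches the target
  (m₁,m₂)=(-1/2,-1): CG² = 2/7, CG = −√(2/7)
Pairs with CG² = 5/7: (1/2,-2): +√(5/7)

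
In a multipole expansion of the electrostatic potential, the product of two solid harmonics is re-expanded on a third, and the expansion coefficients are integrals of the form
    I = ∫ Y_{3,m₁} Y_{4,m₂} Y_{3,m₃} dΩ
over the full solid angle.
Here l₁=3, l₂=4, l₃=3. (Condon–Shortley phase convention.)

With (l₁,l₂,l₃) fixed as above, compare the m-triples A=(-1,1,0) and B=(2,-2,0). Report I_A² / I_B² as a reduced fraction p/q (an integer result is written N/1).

5/1

l's match ⇒ only the (l;m) 3-j factors differ between A and B.
A: triangle coeff Δ(3,4,3) = 1/34650; Σ_t [2,4]: t=2:+1/48 t=3:−1/24 t=4:+1/288 = -5/288; (3j)²=5/462 [(3 4 3; -1 1 0)], sign=+1
B: triangle coeff Δ(3,4,3) = 1/34650; Σ_t [0,1]: t=0:+1/96 t=1:−1/72 = -1/288; (3j)²=1/462 [(3 4 3; 2 -2 0)], sign=+1
I_A²/I_B² = (5/462)/(1/462) = 5/1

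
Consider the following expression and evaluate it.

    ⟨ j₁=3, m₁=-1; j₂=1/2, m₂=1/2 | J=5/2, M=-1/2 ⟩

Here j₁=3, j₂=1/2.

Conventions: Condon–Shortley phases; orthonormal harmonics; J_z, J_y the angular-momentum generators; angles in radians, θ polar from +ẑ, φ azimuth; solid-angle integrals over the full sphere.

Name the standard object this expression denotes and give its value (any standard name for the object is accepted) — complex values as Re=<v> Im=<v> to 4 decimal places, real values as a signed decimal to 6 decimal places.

Clebsch–Gordan coefficient, −√(4/7) ≈ -0.755929

This is a Clebsch–Gordan (vector-coupling) coefficient.
j₁+j₂−J=1  J+j₁−j₂=5  J−j₁+j₂=0  j₁+j₂+J+1=7
(j₁±m₁, j₂±m₂, J±M) = (2,4,1,0,2,3)
P² = 576/7
sum k=1..1:
  [1] −1/12 = -1/12
S = -1/12
C² = P²·S² = 4/7 ; C = -0.755929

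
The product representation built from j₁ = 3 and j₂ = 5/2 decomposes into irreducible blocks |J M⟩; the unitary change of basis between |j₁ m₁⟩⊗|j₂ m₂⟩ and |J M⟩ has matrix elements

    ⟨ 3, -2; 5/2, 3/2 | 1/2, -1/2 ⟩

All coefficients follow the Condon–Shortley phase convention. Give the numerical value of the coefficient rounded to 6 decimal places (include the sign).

triangle: 5!*1!*0!/7! = 120/5040
(j±m)!: 1!*5!*4!*1!*0!*1! = 2880
prefactor² = (2J+1)*Δ*N² = 960/7
  k=4: +1/(4!*1!*1!*0!*0!*0!) = 1/24
Σ = 1/24  ⇒  CG² = 960/7*(1/24)² = 5/21
CG = +√(5/21) = +0.487950

+0.487950  (= +√(5/21))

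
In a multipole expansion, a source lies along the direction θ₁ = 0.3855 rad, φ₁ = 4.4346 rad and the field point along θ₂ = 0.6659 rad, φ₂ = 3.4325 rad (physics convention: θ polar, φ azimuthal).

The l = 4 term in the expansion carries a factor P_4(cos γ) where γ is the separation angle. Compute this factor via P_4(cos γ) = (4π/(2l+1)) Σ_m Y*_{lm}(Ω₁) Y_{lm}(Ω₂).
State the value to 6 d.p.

-0.033992

Expand P_4 via completeness: Σ_{m} conj(Y_{4,m}) at Ω₁ times Y_{4,m} at Ω₂ —
  m=-4: Y*=0.00392 - 0.00793j  Y=0.02552 - 0.05918j  product -0.00037 - 0.00043j
  m=-3: Y*=0.04564 + 0.04146j  Y=-0.14915 + 0.17777j  product -0.01418 + 0.00193j
  m=-2: Y*=-0.20134 + 0.12499j  Y=0.35503 - 0.23352j  product -0.04229 + 0.09139j
  m=-1: Y*=-0.13607 - 0.47718j  Y=-0.29250 + 0.08757j  product 0.08159 + 0.12766j
  m=+0: Y*=0.32201 + 0.00000j  Y=-0.22933 + 0.00000j  product -0.07385 + 0.00000j
  m=+1: Y*=0.13607 - 0.47718j  Y=0.29250 + 0.08757j  product 0.08159 - 0.12766j
  m=+2: Y*=-0.20134 - 0.12499j  Y=0.35503 + 0.23352j  product -0.04229 - 0.09139j
  m=+3: Y*=-0.04564 + 0.04146j  Y=0.14915 + 0.17777j  product -0.01418 - 0.00193j
  m=+4: Y*=0.00392 + 0.00793j  Y=0.02552 + 0.05918j  product -0.00037 + 0.00043j
Σ over m = -0.02435 + 0.00000j; ×(4π/9) → -0.03399 + 0.00000j. Real part: -0.033992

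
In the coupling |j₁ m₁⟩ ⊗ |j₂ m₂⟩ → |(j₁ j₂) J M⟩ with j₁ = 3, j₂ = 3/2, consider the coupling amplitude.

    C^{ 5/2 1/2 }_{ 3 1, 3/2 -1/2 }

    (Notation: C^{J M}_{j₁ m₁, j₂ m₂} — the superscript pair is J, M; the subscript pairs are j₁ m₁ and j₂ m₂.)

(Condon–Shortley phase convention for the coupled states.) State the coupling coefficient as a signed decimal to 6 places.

-0.119523

triangle: 2!·4!·1!/8! = 48/40320
(j±m)!: 4!·2!·1!·2!·3!·2! = 1152
prefactor² = (2J+1)·Δ·N² = 288/35
  k=0: +1/(0!·2!·2!·1!·2!·0!) = 1/8
  k=1: −1/(1!·1!·1!·0!·3!·1!) = -1/6
Σ = -1/24  ⇒  CG² = 288/35·(-1/24)² = 1/70
CG = −√(1/70) = -0.119523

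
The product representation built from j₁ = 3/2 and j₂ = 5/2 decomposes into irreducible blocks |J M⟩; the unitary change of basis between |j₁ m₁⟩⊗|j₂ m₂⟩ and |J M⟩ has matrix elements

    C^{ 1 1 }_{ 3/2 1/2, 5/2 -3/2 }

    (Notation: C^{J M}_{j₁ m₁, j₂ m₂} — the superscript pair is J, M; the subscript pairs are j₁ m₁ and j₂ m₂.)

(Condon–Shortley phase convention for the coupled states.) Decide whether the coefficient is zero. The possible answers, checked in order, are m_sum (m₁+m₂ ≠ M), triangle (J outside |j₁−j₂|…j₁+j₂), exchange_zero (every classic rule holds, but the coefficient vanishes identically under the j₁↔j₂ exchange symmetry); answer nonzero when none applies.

m_sum

m-sum: m₁+m₂ = 1/2+(-3/2) = -1, M = 1  ✗ ⇒ coefficient is 0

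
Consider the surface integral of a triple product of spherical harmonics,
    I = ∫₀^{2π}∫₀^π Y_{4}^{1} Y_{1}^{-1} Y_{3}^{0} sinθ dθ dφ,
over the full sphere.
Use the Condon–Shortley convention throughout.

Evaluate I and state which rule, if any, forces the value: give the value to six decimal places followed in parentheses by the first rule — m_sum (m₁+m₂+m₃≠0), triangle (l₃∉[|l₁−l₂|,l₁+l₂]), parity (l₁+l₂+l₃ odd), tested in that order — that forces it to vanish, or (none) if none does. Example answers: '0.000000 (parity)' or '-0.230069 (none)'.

-0.194664 (none)

Checks pass: Σm=0; 8 even; l₃=3∈[3,5].
(2·4+1)(2·1+1)(2·3+1) = 189
Δ: 2! 6! 0! / 9! → 1/252
sum: t=1:−1/36 = -1/36
3j²(4 1 3; 0 0 0) = Δ·Π!·Σ² = 4/63  (sign +1)
sum: t=0:+1/72 = 1/72
3j²(4 1 3; 1 -1 0) = Δ·Π!·Σ² = 5/126  (sign -1)
combine: 4πI² = 189·4/63·5/126 = 10/21
take √, sign -1: I = -0.19466390
No selection rule forces the value: the integral is nonzero (none).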